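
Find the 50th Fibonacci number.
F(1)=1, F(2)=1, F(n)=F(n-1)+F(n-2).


Fibonacci sequence: 1, 1, 2, 3, 5, 8, 13, 21, 34, 55, 89, ...
F(50) = 12586269025

F(50) = 12586269025


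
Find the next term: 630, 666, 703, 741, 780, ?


Pattern: triangular numbers: n(n+1)/2
Terms: 630, 666, 703, 741, 780
Next term = 820

Next term = 820


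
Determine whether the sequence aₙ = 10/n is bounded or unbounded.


a₁ = 10, a₂ = 10/2, a₃ = 10/3, ...
0 < aₙ ≤ 10 for all n ≥ 1
Lower bound: 0, Upper bound: 10
The sequence IS bounded

Bounded (0 < aₙ ≤ 10)


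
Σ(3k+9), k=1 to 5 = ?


Σ(3k+9) = 3·Σk + 9·n
= 3·15 + 9·5
= 45 + 45 = 90

Σ = 90


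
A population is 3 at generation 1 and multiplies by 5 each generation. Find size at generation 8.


aₙ = a₁·r^(n-1)
= 3×5^7
= 3×78125
= 234375

a_8 = 234375


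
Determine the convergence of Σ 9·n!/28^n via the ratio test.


aₙ = 9·n!/28^n
a_{n+1}/aₙ = (n+1)!/28^(n+1) × 28^n/n!  (constant 9 cancels)
= (n+1)/28
L = lim(n→∞) (n+1)/28 = ∞
L > 1 → series DIVERGES

Diverges (ratio test: L = ∞ > 1)


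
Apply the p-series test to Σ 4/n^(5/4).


p-series test: Σ c/n^p converges if p > 1, diverges if p ≤ 1 (constant c > 0 doesn't affect convergence).
p = 5/4
5/4 > 1 → CONVERGES

Converges (p = 5/4 > 1)


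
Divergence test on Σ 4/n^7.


lim(n→∞) 4/n^7 = 0
lim aₙ = 0 → nth-term test is INCONCLUSIVE
(Need other tests; this is actually a convergent p-series with p=7 > 1)

Inconclusive (lim aₙ = 0; need another test)


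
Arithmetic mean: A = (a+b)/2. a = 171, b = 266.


AM = (171 + 266)/2 = 437/2 = 218.5

AM = 218.5


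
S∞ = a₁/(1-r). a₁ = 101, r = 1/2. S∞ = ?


S∞ = a₁/(1-r) = 101/(1 - 1/2)
= 101/(1/2)
= 202

S∞ = 202


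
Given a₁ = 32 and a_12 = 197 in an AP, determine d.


d = (aₙ - a₁)/(n-1)
= (197 - 32)/(12-1)
= 165/11 = 15

d = 15


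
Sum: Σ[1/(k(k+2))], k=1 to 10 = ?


1/(k(k+2)) = (1/2)·(1/k - 1/(k+2)) (partial fractions)
Telescoping: Σ = (1/2)·(1 + 1/2 - 1/11 - 1/12) = 175/264

Sum = 175/264


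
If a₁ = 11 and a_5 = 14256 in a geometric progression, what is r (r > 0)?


r^(n-1) = aₙ/a₁
r^4 = 14256/11 = 1296
r = 1296^(1/4)
= ±6; taking r > 0 gives r = 6

r = 6


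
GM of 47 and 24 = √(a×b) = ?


GM = √(47×24) = √1128 = 33.5857

GM = 33.5857


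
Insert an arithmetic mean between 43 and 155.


AM = (43 + 155)/2 = 198/2 = 99

AM = 99


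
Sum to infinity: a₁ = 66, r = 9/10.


S∞ = a₁/(1-r) = 66/(1 - 9/10)
= 66/(1/10)
= 660

S∞ = 660


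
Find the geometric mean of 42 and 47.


GM = √(42×47) = √1974 = 44.4297

GM = 44.4297


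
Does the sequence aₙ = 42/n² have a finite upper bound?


a₁ = 42, a₂ = 42/4, a₃ = 42/9, ...
0 < aₙ ≤ 42 for all n ≥ 1
The sequence IS bounded

Bounded (0 < aₙ ≤ 42)


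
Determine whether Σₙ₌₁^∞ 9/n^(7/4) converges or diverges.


p-series test: Σ c/n^p converges if p > 1, diverges if p ≤ 1 (constant c > 0 doesn't affect convergence).
p = 7/4
7/4 > 1 → CONVERGES

Converges (p = 7/4 > 1)


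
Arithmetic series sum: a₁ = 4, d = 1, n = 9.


aₙ = 4 + (9-1)×1 = 12
Sₙ = n(a₁+aₙ)/2 = 9×(4+12)/2
= 9×16/2 = 72

S_9 = 72


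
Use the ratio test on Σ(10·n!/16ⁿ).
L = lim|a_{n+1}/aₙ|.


aₙ = 10·n!/16^n
a_{n+1}/aₙ = (n+1)!/16^(n+1) × 16^n/n!  (constant 10 cancels)
= (n+1)/16
L = lim(n→∞) (n+1)/16 = ∞
L > 1 → series DIVERGES

Diverges (ratio test: L = ∞ > 1)


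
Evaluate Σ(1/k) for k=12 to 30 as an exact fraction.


Σₖ₌12^30 1/k = 1/12 + 1/13 + 1/14 + ... + 1/30
= 2271118025257/2329089562800
≈ 0.9751

Sum = 2271118025257/2329089562800 ≈ 0.9751


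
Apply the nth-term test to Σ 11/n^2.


lim(n→∞) 11/n^2 = 0
lim aₙ = 0 → nth-term test is INCONCLUSIVE
(Need other tests; this is actually a convergent p-series with p=2 > 1)

Inconclusive (lim aₙ = 0; need another test)


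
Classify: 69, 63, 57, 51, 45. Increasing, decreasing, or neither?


Differences: -6, -6, -6, -6
All differences < 0 → strictly DECREASING

Monotonically decreasing


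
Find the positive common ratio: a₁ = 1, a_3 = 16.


r^(n-1) = aₙ/a₁
r^2 = 16/1 = 16
r = 16^(1/2)
= ±4; taking r > 0 gives r = 4

r = 4


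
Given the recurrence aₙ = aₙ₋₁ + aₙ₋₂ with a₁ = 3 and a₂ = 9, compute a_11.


Computing iteratively: 3, 9, 12, 21, 33, 54, 87, 141, 228, 369, 597
a_11 = 597

a_11 = 597


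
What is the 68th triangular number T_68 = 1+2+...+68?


n(n+1)/2 = 68×69/2 = 4692/2 = 2346

Σk = 2346


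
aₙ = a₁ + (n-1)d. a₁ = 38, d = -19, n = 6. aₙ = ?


aₙ = a₁ + (n-1)d
= 38 + (6-1)×-19
= 38 - 95
= -57

a_6 = -57


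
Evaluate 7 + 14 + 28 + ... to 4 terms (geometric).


Sₙ = 7×(2^4 - 1)/(2 - 1)
= 7×(16 - 1)/1
= 7×15/1
= 105

S_4 = 105


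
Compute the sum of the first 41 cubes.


n(n+1)/2 = 41×42/2 = 861
Σk³ = 861² = 741321

Σk³ = 741321


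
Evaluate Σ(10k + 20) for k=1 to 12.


Σ(10k+20) = 10·Σk + 20·n
= 10·78 + 20·12
= 780 + 240 = 1020

Σ = 1020


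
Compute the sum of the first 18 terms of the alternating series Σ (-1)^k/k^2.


S = -1 + 1/4 - 1/9 + 1/16 - 1/25 + 1/36 - 1/49 + 1/64 ± ...
= -0.821
(Full series converges to -π²/12 ≈ -0.8225)

S_18 = -0.821


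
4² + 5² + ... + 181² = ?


Σₖ₌4^181 k² = Σₖ₌₁^181 k² − Σₖ₌₁^3 k²
= 181·182·363/6 − 3·4·7/6
= 1992991 − 14 = 1992977

Σk² = 1992977


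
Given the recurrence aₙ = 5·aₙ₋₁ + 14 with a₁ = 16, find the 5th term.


Computing step by step:
a_1 = 16
a_2 = 94
a_3 = 484
a_4 = 2434
a_5 = 12184


a_5 = 12184


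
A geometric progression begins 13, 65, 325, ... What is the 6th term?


aₙ = a₁·r^(n-1)
= 13×5^5
= 13×3125
= 40625

a_6 = 40625


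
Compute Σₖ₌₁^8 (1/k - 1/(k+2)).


Telescoping with gap 2: two head and two tail terms survive.
= (1 + 1/2) - (1/9 + 1/10)
= 3/2 - 1/9 - 1/10 = 58/45

Sum = 58/45


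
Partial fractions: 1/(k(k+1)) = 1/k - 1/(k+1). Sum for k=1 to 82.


1/(k(k+1)) = 1/k - 1/(k+1) (partial fractions)
Telescoping: Σ = 1 - 1/83 = 82/83

Sum = 82/83


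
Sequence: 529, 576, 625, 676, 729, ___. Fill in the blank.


Pattern: perfect squares: n²
Terms: 529, 576, 625, 676, 729
Next term = 784

Next term = 784


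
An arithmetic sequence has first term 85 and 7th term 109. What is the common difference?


d = (aₙ - a₁)/(n-1)
= (109 - 85)/(7-1)
= 24/6 = 4

d = 4


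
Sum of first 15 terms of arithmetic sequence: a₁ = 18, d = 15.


aₙ = 18 + (15-1)×15 = 228
Sₙ = n(a₁+aₙ)/2 = 15×(18+228)/2
= 15×246/2 = 1845

S_15 = 1845


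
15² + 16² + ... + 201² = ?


Σₖ₌15^201 k² = Σₖ₌₁^201 k² − Σₖ₌₁^14 k²
= 201·202·403/6 − 14·15·29/6
= 2727101 − 1015 = 2726086

Σk² = 2726086


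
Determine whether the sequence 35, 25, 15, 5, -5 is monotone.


Differences: -10, -10, -10, -10
All differences < 0 → strictly DECREASING

Monotonically decreasing


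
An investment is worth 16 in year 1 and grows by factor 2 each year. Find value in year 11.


aₙ = a₁·r^(n-1)
= 16×2^10
= 16×1024
= 16384

a_11 = 16384


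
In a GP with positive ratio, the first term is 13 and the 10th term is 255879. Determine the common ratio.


r^(n-1) = aₙ/a₁
r^9 = 255879/13 = 19683
r = 19683^(1/9)
= 3

r = 3


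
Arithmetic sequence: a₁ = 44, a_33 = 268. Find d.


d = (aₙ - a₁)/(n-1)
= (268 - 44)/(33-1)
= 224/32 = 7

d = 7


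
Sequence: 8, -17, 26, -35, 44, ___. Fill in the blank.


Pattern: alternating sign, magnitude arithmetic (d=9)
Terms: 8, -17, 26, -35, 44
Next term = -53

Next term = -53


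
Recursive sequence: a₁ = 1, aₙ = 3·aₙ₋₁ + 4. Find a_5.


Computing step by step:
a_1 = 1
a_2 = 7
a_3 = 25
a_4 = 79
a_5 = 241


a_5 = 241


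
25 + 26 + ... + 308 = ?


Σₖ₌25^308 k = Σₖ₌₁^308 k − Σₖ₌₁^24 k
= 308·309/2 − 24·25/2
= 47586 − 300 = 47286

Σk = 47286


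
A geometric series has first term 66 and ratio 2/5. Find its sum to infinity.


S∞ = a₁/(1-r) = 66/(1 - 2/5)
= 66/(3/5)
= 110

S∞ = 110


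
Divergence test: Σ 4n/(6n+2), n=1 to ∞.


lim(n→∞) 4n/(6n+2) = 4/6 = 2/3  (divide numerator and denominator by n)
lim aₙ = 2/3 ≠ 0 → series DIVERGES

Diverges (lim aₙ = 2/3 ≠ 0)


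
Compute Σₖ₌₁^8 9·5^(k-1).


Sₙ = 9×(5^8 - 1)/(5 - 1)
= 9×(390625 - 1)/4
= 9×390624/4
= 878904

S_8 = 878904


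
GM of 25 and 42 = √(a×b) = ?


GM = √(25×42) = √1050 = 32.4037

GM = 32.4037


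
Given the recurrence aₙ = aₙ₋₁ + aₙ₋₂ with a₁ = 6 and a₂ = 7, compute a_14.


Computing iteratively: 6, 7, 13, 20, 33, 53, 86, 139, 225, 364, 589, 953, ...
a_14 = 2495

a_14 = 2495


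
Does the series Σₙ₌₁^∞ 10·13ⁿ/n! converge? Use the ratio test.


aₙ = 10·13^n/n!
a_{n+1}/aₙ = 13^(n+1)/(n+1)! × n!/13^n  (constant 10 cancels)
= 13/(n+1)
L = lim(n→∞) 13/(n+1) = 0
L < 1 → series CONVERGES

Converges (ratio test: L = 0 < 1)


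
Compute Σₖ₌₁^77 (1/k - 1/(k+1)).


Telescoping: adjacent terms cancel.
= 1/1 - 1/78
= 1 - 1/78 = 77/78

Sum = 77/78


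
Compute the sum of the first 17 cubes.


n(n+1)/2 = 17×18/2 = 153
Σk³ = 153² = 23409

Σk³ = 23409


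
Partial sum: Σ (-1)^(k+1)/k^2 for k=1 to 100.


S = 1 - 1/4 + 1/9 - 1/16 + 1/25 - 1/36 + 1/49 - 1/64 ± ...
= 0.8224
(Full series converges to +π²/12 ≈ +0.8225)

S_100 = 0.8224


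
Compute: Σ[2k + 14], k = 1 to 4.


Σ(2k+14) = 2·Σk + 14·n
= 2·10 + 14·4
= 20 + 56 = 76

Σ = 76


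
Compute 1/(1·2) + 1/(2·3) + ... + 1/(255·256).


1/(k(k+1)) = 1/k - 1/(k+1) (partial fractions)
Telescoping: Σ = 1 - 1/256 = 255/256

Sum = 255/256


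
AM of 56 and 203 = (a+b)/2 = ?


AM = (56 + 203)/2 = 259/2 = 129.5

AM = 129.5


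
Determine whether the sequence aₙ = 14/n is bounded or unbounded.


a₁ = 14, a₂ = 14/2, a₃ = 14/3, ...
0 < aₙ ≤ 14 for all n ≥ 1
Lower bound: 0, Upper bound: 14
The sequence IS bounded

Bounded (0 < aₙ ≤ 14)


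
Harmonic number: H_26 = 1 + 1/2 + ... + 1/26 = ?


H_26 = 1/1 + 1/2 + 1/3 + ... + 1/26
= 34395742267/8923714800
≈ 3.8544

H_26 = 34395742267/8923714800 ≈ 3.8544


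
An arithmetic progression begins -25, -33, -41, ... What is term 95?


aₙ = a₁ + (n-1)d
= -25 + (95-1)×-8
= -25 - 752
= -777

a_95 = -777


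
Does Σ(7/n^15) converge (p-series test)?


p-series test: Σ c/n^p converges if p > 1, diverges if p ≤ 1 (constant c > 0 doesn't affect convergence).
p = 15
15 > 1 → CONVERGES

Converges (p = 15 > 1)


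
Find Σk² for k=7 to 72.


Σₖ₌7^72 k² = Σₖ₌₁^72 k² − Σₖ₌₁^6 k²
= 72·73·145/6 − 6·7·13/6
= 127020 − 91 = 126929

Σk² = 126929


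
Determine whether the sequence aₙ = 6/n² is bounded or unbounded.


a₁ = 6, a₂ = 6/4, a₃ = 6/9, ...
0 < aₙ ≤ 6 for all n ≥ 1
The sequence IS bounded

Bounded (0 < aₙ ≤ 6)


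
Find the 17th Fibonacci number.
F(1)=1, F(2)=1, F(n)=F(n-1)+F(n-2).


Fibonacci sequence: 1, 1, 2, 3, 5, 8, 13, 21, 34, 55, 89, ...
F(17) = 1597

F(17) = 1597


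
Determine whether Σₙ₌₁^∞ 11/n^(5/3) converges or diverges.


p-series test: Σ c/n^p converges if p > 1, diverges if p ≤ 1 (constant c > 0 doesn't affect convergence).
p = 5/3
5/3 > 1 → CONVERGES

Converges (p = 5/3 > 1)


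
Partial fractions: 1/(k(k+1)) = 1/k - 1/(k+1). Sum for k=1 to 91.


1/(k(k+1)) = 1/k - 1/(k+1) (partial fractions)
Telescoping: Σ = 1 - 1/92 = 91/92

Sum = 91/92


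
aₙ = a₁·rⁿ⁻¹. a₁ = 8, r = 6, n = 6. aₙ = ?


aₙ = a₁·r^(n-1)
= 8×6^5
= 8×7776
= 62208

a_6 = 62208


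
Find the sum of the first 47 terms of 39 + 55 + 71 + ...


aₙ = 39 + (47-1)×16 = 775
Sₙ = n(a₁+aₙ)/2 = 47×(39+775)/2
= 47×814/2 = 19129

S_47 = 19129


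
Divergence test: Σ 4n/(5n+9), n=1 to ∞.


lim(n→∞) 4n/(5n+9) = 4/5 = 4/5  (divide numerator and denominator by n)
lim aₙ = 4/5 ≠ 0 → series DIVERGES

Diverges (lim aₙ = 4/5 ≠ 0)


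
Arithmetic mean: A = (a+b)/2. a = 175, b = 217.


AM = (175 + 217)/2 = 392/2 = 196

AM = 196


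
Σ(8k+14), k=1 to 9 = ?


Σ(8k+14) = 8·Σk + 14·n
= 8·45 + 14·9
= 360 + 126 = 486

Σ = 486


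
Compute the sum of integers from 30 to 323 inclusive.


Σₖ₌30^323 k = Σₖ₌₁^323 k − Σₖ₌₁^29 k
= 323·324/2 − 29·30/2
= 52326 − 435 = 51891

Σk = 51891


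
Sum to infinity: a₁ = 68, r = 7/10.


S∞ = a₁/(1-r) = 68/(1 - 7/10)
= 68/(3/10)
= 680/3

S∞ = 680/3


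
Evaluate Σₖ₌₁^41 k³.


n(n+1)/2 = 41×42/2 = 861
Σk³ = 861² = 741321

Σk³ = 741321


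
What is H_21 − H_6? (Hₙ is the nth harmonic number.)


Σₖ₌7^21 1/k = 1/7 + 1/8 + 1/9 + ... + 1/21
= 30918957/25865840
≈ 1.1954

Sum = 30918957/25865840 ≈ 1.1954


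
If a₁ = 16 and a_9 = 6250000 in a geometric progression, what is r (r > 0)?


r^(n-1) = aₙ/a₁
r^8 = 6250000/16 = 390625
r = 390625^(1/8)
= ±5; taking r > 0 gives r = 5

r = 5


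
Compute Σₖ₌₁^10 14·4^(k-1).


Sₙ = 14×(4^10 - 1)/(4 - 1)
= 14×(1048576 - 1)/3
= 14×1048575/3
= 4893350

S_10 = 4893350


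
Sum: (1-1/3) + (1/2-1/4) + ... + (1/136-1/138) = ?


Telescoping with gap 2: two head and two tail terms survive.
= (1 + 1/2) - (1/137 + 1/138)
= 3/2 - 1/137 - 1/138 = 14042/9453

Sum = 14042/9453


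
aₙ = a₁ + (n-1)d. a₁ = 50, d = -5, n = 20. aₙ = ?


aₙ = a₁ + (n-1)d
= 50 + (20-1)×-5
= 50 - 95
= -45

a_20 = -45


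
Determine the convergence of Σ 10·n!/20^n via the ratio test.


aₙ = 10·n!/20^n
a_{n+1}/aₙ = (n+1)!/20^(n+1) × 20^n/n!  (constant 10 cancels)
= (n+1)/20
L = lim(n→∞) (n+1)/20 = ∞
L > 1 → series DIVERGES

Diverges (ratio test: L = ∞ > 1)


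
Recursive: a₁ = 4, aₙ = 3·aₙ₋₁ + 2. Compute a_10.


Computing step by step:
a_1 = 4
a_2 = 14
a_3 = 44
a_4 = 134
a_5 = 404
a_6 = 1214
a_7 = 3644
a_8 = 10934
a_9 = 32804
a_10 = 98414


a_10 = 98414


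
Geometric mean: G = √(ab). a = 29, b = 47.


GM = √(29×47) = √1363 = 36.9188

GM = 36.9188


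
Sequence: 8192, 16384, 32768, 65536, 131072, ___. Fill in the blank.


Pattern: powers of 2: 2ⁿ
Terms: 8192, 16384, 32768, 65536, 131072
Next term = 262144

Next term = 262144


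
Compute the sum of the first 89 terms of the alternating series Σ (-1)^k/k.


S = -1 + 1/2 - 1/3 + 1/4 - 1/5 + 1/6 - 1/7 + 1/8 ± ...
= -0.6987
(Full series converges to -ln(2) ≈ -0.6931)

S_89 = -0.6987


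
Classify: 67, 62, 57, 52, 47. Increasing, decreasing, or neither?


Differences: -5, -5, -5, -5
All differences < 0 → strictly DECREASING

Monotonically decreasing


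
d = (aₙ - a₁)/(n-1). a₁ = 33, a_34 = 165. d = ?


d = (aₙ - a₁)/(n-1)
= (165 - 33)/(34-1)
= 132/33 = 4

d = 4


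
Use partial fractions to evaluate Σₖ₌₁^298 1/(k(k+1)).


1/(k(k+1)) = 1/k - 1/(k+1) (partial fractions)
Telescoping: Σ = 1 - 1/299 = 298/299

Sum = 298/299


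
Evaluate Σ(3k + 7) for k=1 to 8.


Σ(3k+7) = 3·Σk + 7·n
= 3·36 + 7·8
= 108 + 56 = 164

Σ = 164


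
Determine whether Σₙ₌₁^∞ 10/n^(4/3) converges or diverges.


p-series test: Σ c/n^p converges if p > 1, diverges if p ≤ 1 (constant c > 0 doesn't affect convergence).
p = 4/3
4/3 > 1 → CONVERGES

Converges (p = 4/3 > 1)


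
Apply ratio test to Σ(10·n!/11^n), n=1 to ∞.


aₙ = 10·n!/11^n
a_{n+1}/aₙ = (n+1)!/11^(n+1) × 11^n/n!  (constant 10 cancels)
= (n+1)/11
L = lim(n→∞) (n+1)/11 = ∞
L > 1 → series DIVERGES

Diverges (ratio test: L = ∞ > 1)


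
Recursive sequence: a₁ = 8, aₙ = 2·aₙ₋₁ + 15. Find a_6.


Computing step by step:
a_1 = 8
a_2 = 31
a_3 = 77
a_4 = 169
a_5 = 353
a_6 = 721


a_6 = 721


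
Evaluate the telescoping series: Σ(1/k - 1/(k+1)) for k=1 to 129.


Telescoping: adjacent terms cancel.
= 1/1 - 1/130
= 1 - 1/130 = 129/130

Sum = 129/130


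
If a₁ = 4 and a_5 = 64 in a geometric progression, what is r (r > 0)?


r^(n-1) = aₙ/a₁
r^4 = 64/4 = 16
r = 16^(1/4)
= ±2; taking r > 0 gives r = 2

r = 2


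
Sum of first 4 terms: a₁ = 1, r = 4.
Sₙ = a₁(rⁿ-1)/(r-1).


Sₙ = 1×(4^4 - 1)/(4 - 1)
= 1×(256 - 1)/3
= 1×255/3
= 85

S_4 = 85


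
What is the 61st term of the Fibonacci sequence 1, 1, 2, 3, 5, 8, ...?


Fibonacci sequence: 1, 1, 2, 3, 5, 8, 13, 21, 34, 55, 89, ...
F(61) = 2504730781961

F(61) = 2504730781961


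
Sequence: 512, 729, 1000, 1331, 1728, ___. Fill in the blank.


Pattern: perfect cubes: n³
Terms: 512, 729, 1000, 1331, 1728
Next term = 2197

Next term = 2197


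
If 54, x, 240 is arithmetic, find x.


AM = (54 + 240)/2 = 294/2 = 147

AM = 147


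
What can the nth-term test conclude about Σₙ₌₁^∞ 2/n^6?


lim(n→∞) 2/n^6 = 0
lim aₙ = 0 → nth-term test is INCONCLUSIVE
(Need other tests; this is actually a convergent p-series with p=6 > 1)

Inconclusive (lim aₙ = 0; need another test)


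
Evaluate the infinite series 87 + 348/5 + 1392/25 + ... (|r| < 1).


S∞ = a₁/(1-r) = 87/(1 - 4/5)
= 87/(1/5)
= 435

S∞ = 435


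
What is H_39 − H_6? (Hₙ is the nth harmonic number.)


Σₖ₌7^39 1/k = 1/7 + 1/8 + 1/9 + ... + 1/39
= 876018803354593/485721041551200
≈ 1.8035

Sum = 876018803354593/485721041551200 ≈ 1.8035


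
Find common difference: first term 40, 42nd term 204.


d = (aₙ - a₁)/(n-1)
= (204 - 40)/(42-1)
= 164/41 = 4

d = 4


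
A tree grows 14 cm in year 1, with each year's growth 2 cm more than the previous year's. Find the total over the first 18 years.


aₙ = 14 + (18-1)×2 = 48
Sₙ = n(a₁+aₙ)/2 = 18×(14+48)/2
= 18×62/2 = 558

S_18 = 558


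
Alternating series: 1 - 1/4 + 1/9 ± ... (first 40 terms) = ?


S = 1 - 1/4 + 1/9 - 1/16 + 1/25 - 1/36 + 1/49 - 1/64 ± ...
= 0.8222
(Full series converges to +π²/12 ≈ +0.8225)

S_40 = 0.8222


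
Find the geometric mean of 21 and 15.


GM = √(21×15) = √315 = 17.7482

GM = 17.7482


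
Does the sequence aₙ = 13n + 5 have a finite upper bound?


aₙ = 13n + 5 → as n→∞, aₙ→∞
No finite upper bound exists
The sequence is UNBOUNDED

Unbounded (aₙ → ∞ as n → ∞)


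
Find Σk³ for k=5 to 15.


Σₖ₌5^15 k³ = [15·16/2]² − [4·5/2]²
= 14400 − 100 = 14300

Σk³ = 14300


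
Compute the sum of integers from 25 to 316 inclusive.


Σₖ₌25^316 k = Σₖ₌₁^316 k − Σₖ₌₁^24 k
= 316·317/2 − 24·25/2
= 50086 − 300 = 49786

Σk = 49786


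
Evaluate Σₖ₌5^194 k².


Σₖ₌5^194 k² = Σₖ₌₁^194 k² − Σₖ₌₁^4 k²
= 194·195·389/6 − 4·5·9/6
= 2452645 − 30 = 2452615

Σk² = 2452615


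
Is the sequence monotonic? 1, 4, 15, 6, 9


Differences: 3, 11, -9, 3
Difference at position 1 is +3 (> 0) but position 3 is -9 (< 0) — sequence both rises and falls
→ NOT monotonic

Not monotonic


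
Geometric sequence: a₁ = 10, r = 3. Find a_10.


aₙ = a₁·r^(n-1)
= 10×3^9
= 10×19683
= 196830

a_10 = 196830


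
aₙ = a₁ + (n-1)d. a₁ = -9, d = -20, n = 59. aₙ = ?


aₙ = a₁ + (n-1)d
= -9 + (59-1)×-20
= -9 - 1160
= -1169

a_59 = -1169


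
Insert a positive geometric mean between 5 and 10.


GM = √(5×10) = √50 = 7.0711

GM = 7.0711


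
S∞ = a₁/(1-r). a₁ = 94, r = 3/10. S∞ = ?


S∞ = a₁/(1-r) = 94/(1 - 3/10)
= 94/(7/10)
= 940/7

S∞ = 940/7


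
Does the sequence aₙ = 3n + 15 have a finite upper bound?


aₙ = 3n + 15 → as n→∞, aₙ→∞
No finite upper bound exists
The sequence is UNBOUNDED

Unbounded (aₙ → ∞ as n → ∞)


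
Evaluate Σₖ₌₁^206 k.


n(n+1)/2 = 206×207/2 = 42642/2 = 21321

Σk = 21321


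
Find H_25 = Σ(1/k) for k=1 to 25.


H_25 = 1/1 + 1/2 + 1/3 + ... + 1/25
= 34052522467/8923714800
≈ 3.816

H_25 = 34052522467/8923714800 ≈ 3.816


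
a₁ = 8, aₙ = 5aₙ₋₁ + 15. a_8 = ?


Computing step by step:
a_1 = 8
a_2 = 55
a_3 = 290
a_4 = 1465
a_5 = 7340
a_6 = 36715
a_7 = 183590
a_8 = 917965


a_8 = 917965


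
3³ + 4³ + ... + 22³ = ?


Σₖ₌3^22 k³ = [22·23/2]² − [2·3/2]²
= 64009 − 9 = 64000

Σk³ = 64000


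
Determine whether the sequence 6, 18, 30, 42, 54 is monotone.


Differences: 12, 12, 12, 12
All differences > 0 → strictly INCREASING

Monotonically increasing


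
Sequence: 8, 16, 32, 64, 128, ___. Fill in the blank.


Pattern: geometric (r=2)
Terms: 8, 16, 32, 64, 128
Next term = 256

Next term = 256


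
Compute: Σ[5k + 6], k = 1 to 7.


Σ(5k+6) = 5·Σk + 6·n
= 5·28 + 6·7
= 140 + 42 = 182

Σ = 182


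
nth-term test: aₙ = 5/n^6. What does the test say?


lim(n→∞) 5/n^6 = 0
lim aₙ = 0 → nth-term test is INCONCLUSIVE
(Need other tests; this is actually a convergent p-series with p=6 > 1)

Inconclusive (lim aₙ = 0; need another test)


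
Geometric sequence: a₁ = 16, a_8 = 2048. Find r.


r^(n-1) = aₙ/a₁
r^7 = 2048/16 = 128
r = 128^(1/7)
= 2

r = 2


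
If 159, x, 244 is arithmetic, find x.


AM = (159 + 244)/2 = 403/2 = 201.5

AM = 201.5


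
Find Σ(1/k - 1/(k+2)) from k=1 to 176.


Telescoping with gap 2: two head and two tail terms survive.
= (1 + 1/2) - (1/177 + 1/178)
= 3/2 - 1/177 - 1/178 = 23452/15753

Sum = 23452/15753


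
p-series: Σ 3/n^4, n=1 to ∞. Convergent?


p-series test: Σ c/n^p converges if p > 1, diverges if p ≤ 1 (constant c > 0 doesn't affect convergence).
p = 4
4 > 1 → CONVERGES

Converges (p = 4 > 1)


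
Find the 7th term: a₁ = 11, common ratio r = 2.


aₙ = a₁·r^(n-1)
= 11×2^6
= 11×64
= 704

a_7 = 704


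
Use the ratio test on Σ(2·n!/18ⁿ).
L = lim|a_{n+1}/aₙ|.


aₙ = 2·n!/18^n
a_{n+1}/aₙ = (n+1)!/18^(n+1) × 18^n/n!  (constant 2 cancels)
= (n+1)/18
L = lim(n→∞) (n+1)/18 = ∞
L > 1 → series DIVERGES

Diverges (ratio test: L = ∞ > 1)


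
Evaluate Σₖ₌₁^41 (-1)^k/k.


S = -1 + 1/2 - 1/3 + 1/4 - 1/5 + 1/6 - 1/7 + 1/8 ± ...
= -0.7052
(Full series converges to -ln(2) ≈ -0.6931)

S_41 = -0.7052


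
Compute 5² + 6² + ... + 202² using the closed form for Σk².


Σₖ₌5^202 k² = Σₖ₌₁^202 k² − Σₖ₌₁^4 k²
= 202·203·405/6 − 4·5·9/6
= 2767905 − 30 = 2767875

Σk² = 2767875


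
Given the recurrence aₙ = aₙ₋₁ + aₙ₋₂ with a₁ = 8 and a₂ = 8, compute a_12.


Computing iteratively: 8, 8, 16, 24, 40, 64, 104, 168, 272, 440, 712, 1152
a_12 = 1152

a_12 = 1152


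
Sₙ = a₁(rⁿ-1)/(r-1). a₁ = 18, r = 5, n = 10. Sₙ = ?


Sₙ = 18×(5^10 - 1)/(5 - 1)
= 18×(9765625 - 1)/4
= 18×9765624/4
= 43945308

S_10 = 43945308


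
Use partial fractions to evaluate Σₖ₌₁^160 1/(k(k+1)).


1/(k(k+1)) = 1/k - 1/(k+1) (partial fractions)
Telescoping: Σ = 1 - 1/161 = 160/161

Sum = 160/161


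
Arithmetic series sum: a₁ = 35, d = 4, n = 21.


aₙ = 35 + (21-1)×4 = 115
Sₙ = n(a₁+aₙ)/2 = 21×(35+115)/2
= 21×150/2 = 1575

S_21 = 1575


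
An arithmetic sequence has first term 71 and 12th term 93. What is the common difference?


d = (aₙ - a₁)/(n-1)
= (93 - 71)/(12-1)
= 22/11 = 2

d = 2


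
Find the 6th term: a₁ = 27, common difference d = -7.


aₙ = a₁ + (n-1)d
= 27 + (6-1)×-7
= 27 - 35
= -8

a_6 = -8


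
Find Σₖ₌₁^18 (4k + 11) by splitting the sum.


Σ(4k+11) = 4·Σk + 11·n
= 4·171 + 11·18
= 684 + 198 = 882

Σ = 882


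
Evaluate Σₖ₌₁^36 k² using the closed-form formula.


n = 36
n(n+1)(2n+1)/6 = 36×37×73/6
= 97236/6 = 16206

Σk² = 16206


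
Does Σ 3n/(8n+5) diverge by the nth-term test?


lim(n→∞) 3n/(8n+5) = 3/8 = 3/8  (divide numerator and denominator by n)
lim aₙ = 3/8 ≠ 0 → series DIVERGES

Diverges (lim aₙ = 3/8 ≠ 0)


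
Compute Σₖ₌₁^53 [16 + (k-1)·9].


aₙ = 16 + (53-1)×9 = 484
Sₙ = n(a₁+aₙ)/2 = 53×(16+484)/2
= 53×500/2 = 13250

S_53 = 13250


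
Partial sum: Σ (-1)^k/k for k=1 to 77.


S = -1 + 1/2 - 1/3 + 1/4 - 1/5 + 1/6 - 1/7 + 1/8 ± ...
= -0.6996
(Full series converges to -ln(2) ≈ -0.6931)

S_77 = -0.6996


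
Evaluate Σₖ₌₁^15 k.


n(n+1)/2 = 15×16/2 = 240/2 = 120

Σk = 120


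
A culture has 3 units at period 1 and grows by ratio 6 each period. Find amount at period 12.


aₙ = a₁·r^(n-1)
= 3×6^11
= 3×362797056
= 1088391168

a_12 = 1088391168


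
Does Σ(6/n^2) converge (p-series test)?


p-series test: Σ c/n^p converges if p > 1, diverges if p ≤ 1 (constant c > 0 doesn't affect convergence).
p = 2
2 > 1 → CONVERGES

Converges (p = 2 > 1)


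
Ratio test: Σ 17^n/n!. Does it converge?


aₙ = 17^n/n!
a_{n+1}/aₙ = 17^(n+1)/(n+1)! × n!/17^n
= 17/(n+1)
L = lim(n→∞) 17/(n+1) = 0
L < 1 → series CONVERGES

Converges (ratio test: L = 0 < 1)


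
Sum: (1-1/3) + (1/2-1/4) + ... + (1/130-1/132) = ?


Telescoping with gap 2: two head and two tail terms survive.
= (1 + 1/2) - (1/131 + 1/132)
= 3/2 - 1/131 - 1/132 = 25675/17292

Sum = 25675/17292


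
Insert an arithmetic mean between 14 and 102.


AM = (14 + 102)/2 = 116/2 = 58

AM = 58


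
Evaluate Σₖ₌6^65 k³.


Σₖ₌6^65 k³ = [65·66/2]² − [5·6/2]²
= 4601025 − 225 = 4600800

Σk³ = 4600800


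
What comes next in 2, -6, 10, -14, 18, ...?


Pattern: alternating sign, magnitude arithmetic (d=4)
Terms: 2, -6, 10, -14, 18
Next term = -22

Next term = -22


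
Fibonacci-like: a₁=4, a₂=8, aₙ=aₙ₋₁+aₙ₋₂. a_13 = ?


Computing iteratively: 4, 8, 12, 20, 32, 52, 84, 136, 220, 356, 576, 932, ...
a_13 = 1508

a_13 = 1508


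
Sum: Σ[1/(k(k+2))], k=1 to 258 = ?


1/(k(k+2)) = (1/2)·(1/k - 1/(k+2)) (partial fractions)
Telescoping: Σ = (1/2)·(1 + 1/2 - 1/259 - 1/260) = 100491/134680

Sum = 100491/134680


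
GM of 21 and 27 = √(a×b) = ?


GM = √(21×27) = √567 = 23.8118

GM = 23.8118


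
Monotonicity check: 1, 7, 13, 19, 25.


Differences: 6, 6, 6, 6
All differences > 0 → strictly INCREASING

Monotonically increasing


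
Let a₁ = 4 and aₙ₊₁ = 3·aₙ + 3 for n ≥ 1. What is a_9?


Computing step by step:
a_1 = 4
a_2 = 15
a_3 = 48
a_4 = 147
a_5 = 444
a_6 = 1335
a_7 = 4008
a_8 = 12027
a_9 = 36084


a_9 = 36084


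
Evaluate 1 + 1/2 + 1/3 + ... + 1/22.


H_22 = 1/1 + 1/2 + 1/3 + ... + 1/22
= 19093197/5173168
≈ 3.6908

H_22 = 19093197/5173168 ≈ 3.6908


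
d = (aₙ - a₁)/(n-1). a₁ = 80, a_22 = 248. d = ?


d = (aₙ - a₁)/(n-1)
= (248 - 80)/(22-1)
= 168/21 = 8

d = 8


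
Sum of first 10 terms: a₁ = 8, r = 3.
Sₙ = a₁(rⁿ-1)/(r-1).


Sₙ = 8×(3^10 - 1)/(3 - 1)
= 8×(59049 - 1)/2
= 8×59048/2
= 236192

S_10 = 236192


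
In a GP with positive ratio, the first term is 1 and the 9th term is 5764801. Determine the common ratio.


r^(n-1) = aₙ/a₁
r^8 = 5764801/1 = 5764801
r = 5764801^(1/8)
= ±7; taking r > 0 gives r = 7

r = 7


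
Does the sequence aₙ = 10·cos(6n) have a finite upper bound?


For all n, -1 ≤ cos(6n) ≤ 1, so -10 ≤ 10·cos(6n) ≤ 10
Lower bound: -10, Upper bound: 10
The sequence IS bounded

Bounded (-10 ≤ aₙ ≤ 10)


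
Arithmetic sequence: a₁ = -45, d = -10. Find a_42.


aₙ = a₁ + (n-1)d
= -45 + (42-1)×-10
= -45 - 410
= -455

a_42 = -455


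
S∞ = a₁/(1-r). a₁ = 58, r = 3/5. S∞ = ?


S∞ = a₁/(1-r) = 58/(1 - 3/5)
= 58/(2/5)
= 145

S∞ = 145


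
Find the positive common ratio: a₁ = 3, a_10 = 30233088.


r^(n-1) = aₙ/a₁
r^9 = 30233088/3 = 10077696
r = 10077696^(1/9)
= 6

r = 6


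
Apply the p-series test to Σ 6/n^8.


p-series test: Σ c/n^p converges if p > 1, diverges if p ≤ 1 (constant c > 0 doesn't affect convergence).
p = 8
8 > 1 → CONVERGES

Converges (p = 8 > 1)


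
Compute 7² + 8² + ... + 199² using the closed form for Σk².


Σₖ₌7^199 k² = Σₖ₌₁^199 k² − Σₖ₌₁^6 k²
= 199·200·399/6 − 6·7·13/6
= 2646700 − 91 = 2646609

Σk² = 2646609


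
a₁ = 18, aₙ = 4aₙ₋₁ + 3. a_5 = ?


Computing step by step:
a_1 = 18
a_2 = 75
a_3 = 303
a_4 = 1215
a_5 = 4863


a_5 = 4863


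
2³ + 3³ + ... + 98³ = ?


Σₖ₌2^98 k³ = [98·99/2]² − [1·2/2]²
= 23532201 − 1 = 23532200

Σk³ = 23532200


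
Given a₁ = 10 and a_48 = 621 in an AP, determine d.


d = (aₙ - a₁)/(n-1)
= (621 - 10)/(48-1)
= 611/47 = 13

d = 13


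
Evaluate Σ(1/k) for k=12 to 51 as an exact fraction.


Σₖ₌12^51 1/k = 1/12 + 1/13 + 1/14 + ... + 1/51
= 4645268866599554270339/3099044504245996706400
≈ 1.4989

Sum = 4645268866599554270339/3099044504245996706400 ≈ 1.4989


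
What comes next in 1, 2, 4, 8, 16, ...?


Pattern: powers of 2: 2ⁿ
Terms: 1, 2, 4, 8, 16
Next term = 32

Next term = 32


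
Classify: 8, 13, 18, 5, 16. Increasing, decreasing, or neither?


Differences: 5, 5, -13, 11
Difference at position 1 is +5 (> 0) but position 3 is -13 (< 0) — sequence both rises and falls
→ NOT monotonic

Not monotonic


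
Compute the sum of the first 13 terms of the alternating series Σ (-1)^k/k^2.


S = -1 + 1/4 - 1/9 + 1/16 - 1/25 + 1/36 - 1/49 + 1/64 ± ...
= -0.8252
(Full series converges to -π²/12 ≈ -0.8225)

S_13 = -0.8252


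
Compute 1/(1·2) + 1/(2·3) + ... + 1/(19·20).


1/(k(k+1)) = 1/k - 1/(k+1) (partial fractions)
Telescoping: Σ = 1 - 1/20 = 19/20

Sum = 19/20


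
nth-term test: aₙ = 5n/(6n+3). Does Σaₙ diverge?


lim(n→∞) 5n/(6n+3) = 5/6 = 5/6  (divide numerator and denominator by n)
lim aₙ = 5/6 ≠ 0 → series DIVERGES

Diverges (lim aₙ = 5/6 ≠ 0)


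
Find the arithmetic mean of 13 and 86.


AM = (13 + 86)/2 = 99/2 = 49.5

AM = 49.5


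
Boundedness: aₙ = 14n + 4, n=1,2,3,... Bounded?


aₙ = 14n + 4 → as n→∞, aₙ→∞
No finite upper bound exists
The sequence is UNBOUNDED

Unbounded (aₙ → ∞ as n → ∞)


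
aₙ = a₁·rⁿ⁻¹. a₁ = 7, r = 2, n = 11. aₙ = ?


aₙ = a₁·r^(n-1)
= 7×2^10
= 7×1024
= 7168

a_11 = 7168


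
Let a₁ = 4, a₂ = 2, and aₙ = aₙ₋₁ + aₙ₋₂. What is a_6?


Computing iteratively: 4, 2, 6, 8, 14, 22
a_6 = 22

a_6 = 22


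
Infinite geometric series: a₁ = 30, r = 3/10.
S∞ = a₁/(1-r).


S∞ = a₁/(1-r) = 30/(1 - 3/10)
= 30/(7/10)
= 300/7

S∞ = 300/7


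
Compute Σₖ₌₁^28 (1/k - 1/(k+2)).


Telescoping with gap 2: two head and two tail terms survive.
= (1 + 1/2) - (1/29 + 1/30)
= 3/2 - 1/29 - 1/30 = 623/435

Sum = 623/435


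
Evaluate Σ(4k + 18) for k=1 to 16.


Σ(4k+18) = 4·Σk + 18·n
= 4·136 + 18·16
= 544 + 288 = 832

Σ = 832


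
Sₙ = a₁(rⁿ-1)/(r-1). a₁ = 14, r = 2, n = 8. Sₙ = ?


Sₙ = 14×(2^8 - 1)/(2 - 1)
= 14×(256 - 1)/1
= 14×255/1
= 3570

S_8 = 3570


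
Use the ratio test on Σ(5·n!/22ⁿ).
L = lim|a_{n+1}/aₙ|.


aₙ = 5·n!/22^n
a_{n+1}/aₙ = (n+1)!/22^(n+1) × 22^n/n!  (constant 5 cancels)
= (n+1)/22
L = lim(n→∞) (n+1)/22 = ∞
L > 1 → series DIVERGES

Diverges (ratio test: L = ∞ > 1)


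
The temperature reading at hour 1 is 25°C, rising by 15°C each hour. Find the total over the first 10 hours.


aₙ = 25 + (10-1)×15 = 160
Sₙ = n(a₁+aₙ)/2 = 10×(25+160)/2
= 10×185/2 = 925

S_10 = 925


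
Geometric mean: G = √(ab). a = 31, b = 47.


GM = √(31×47) = √1457 = 38.1707

GM = 38.1707


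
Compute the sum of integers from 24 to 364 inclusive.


Σₖ₌24^364 k = Σₖ₌₁^364 k − Σₖ₌₁^23 k
= 364·365/2 − 23·24/2
= 66430 − 276 = 66154

Σk = 66154


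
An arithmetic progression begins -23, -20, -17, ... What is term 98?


aₙ = a₁ + (n-1)d
= -23 + (98-1)×3
= -23 + 291
= 268

a_98 = 268


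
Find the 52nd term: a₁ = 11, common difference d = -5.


aₙ = a₁ + (n-1)d
= 11 + (52-1)×-5
= 11 - 255
= -244

a_52 = -244


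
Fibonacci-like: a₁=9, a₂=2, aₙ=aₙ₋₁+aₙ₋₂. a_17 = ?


Computing iteratively: 9, 2, 11, 13, 24, 37, 61, 98, 159, 257, 416, 673, ...
a_17 = 7464

a_17 = 7464


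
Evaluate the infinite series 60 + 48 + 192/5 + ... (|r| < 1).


S∞ = a₁/(1-r) = 60/(1 - 4/5)
= 60/(1/5)
= 300

S∞ = 300


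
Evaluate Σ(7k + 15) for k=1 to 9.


Σ(7k+15) = 7·Σk + 15·n
= 7·45 + 15·9
= 315 + 135 = 450

Σ = 450


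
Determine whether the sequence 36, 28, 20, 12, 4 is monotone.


Differences: -8, -8, -8, -8
All differences < 0 → strictly DECREASING

Monotonically decreasing


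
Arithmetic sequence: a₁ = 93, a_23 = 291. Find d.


d = (aₙ - a₁)/(n-1)
= (291 - 93)/(23-1)
= 198/22 = 9

d = 9


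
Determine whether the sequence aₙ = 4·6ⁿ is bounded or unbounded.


aₙ = 4·6ⁿ → as n→∞, aₙ→∞ (since base 6 > 1)
No finite upper bound exists
The sequence is UNBOUNDED

Unbounded (aₙ → ∞ as n → ∞)


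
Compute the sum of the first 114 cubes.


n(n+1)/2 = 114×115/2 = 6555
Σk³ = 6555² = 42968025

Σk³ = 42968025


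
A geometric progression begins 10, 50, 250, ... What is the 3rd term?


aₙ = a₁·r^(n-1)
= 10×5^2
= 10×25
= 250

a_3 = 250


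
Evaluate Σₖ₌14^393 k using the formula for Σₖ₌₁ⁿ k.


Σₖ₌14^393 k = Σₖ₌₁^393 k − Σₖ₌₁^13 k
= 393·394/2 − 13·14/2
= 77421 − 91 = 77330

Σk = 77330


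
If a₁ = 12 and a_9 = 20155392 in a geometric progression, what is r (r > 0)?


r^(n-1) = aₙ/a₁
r^8 = 20155392/12 = 1679616
r = 1679616^(1/8)
= ±6; taking r > 0 gives r = 6

r = 6


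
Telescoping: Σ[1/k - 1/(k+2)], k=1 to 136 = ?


Telescoping with gap 2: two head and two tail terms survive.
= (1 + 1/2) - (1/137 + 1/138)
= 3/2 - 1/137 - 1/138 = 14042/9453

Sum = 14042/9453


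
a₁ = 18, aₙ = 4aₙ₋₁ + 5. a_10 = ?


Computing step by step:
a_1 = 18
a_2 = 77
a_3 = 313
a_4 = 1257
a_5 = 5033
a_6 = 20137
a_7 = 80553
a_8 = 322217
a_9 = 1288873
a_10 = 5155497


a_10 = 5155497


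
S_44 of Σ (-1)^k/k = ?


S = -1 + 1/2 - 1/3 + 1/4 - 1/5 + 1/6 - 1/7 + 1/8 ± ...
= -0.6819
(Full series converges to -ln(2) ≈ -0.6931)

S_44 = -0.6819


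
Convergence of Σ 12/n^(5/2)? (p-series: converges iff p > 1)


p-series test: Σ c/n^p converges if p > 1, diverges if p ≤ 1 (constant c > 0 doesn't affect convergence).
p = 5/2
5/2 > 1 → CONVERGES

Converges (p = 5/2 > 1)


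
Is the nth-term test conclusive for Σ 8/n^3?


lim(n→∞) 8/n^3 = 0
lim aₙ = 0 → nth-term test is INCONCLUSIVE
(Need other tests; this is actually a convergent p-series with p=3 > 1)

Inconclusive (lim aₙ = 0; need another test)


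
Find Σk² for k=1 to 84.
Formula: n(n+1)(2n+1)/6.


n = 84
n(n+1)(2n+1)/6 = 84×85×169/6
= 1206660/6 = 201110

Σk² = 201110


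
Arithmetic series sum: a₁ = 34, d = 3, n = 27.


aₙ = 34 + (27-1)×3 = 112
Sₙ = n(a₁+aₙ)/2 = 27×(34+112)/2
= 27×146/2 = 1971

S_27 = 1971


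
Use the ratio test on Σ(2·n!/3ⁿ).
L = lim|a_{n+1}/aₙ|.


aₙ = 2·n!/3^n
a_{n+1}/aₙ = (n+1)!/3^(n+1) × 3^n/n!  (constant 2 cancels)
= (n+1)/3
L = lim(n→∞) (n+1)/3 = ∞
L > 1 → series DIVERGES

Diverges (ratio test: L = ∞ > 1)


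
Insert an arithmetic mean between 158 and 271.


AM = (158 + 271)/2 = 429/2 = 214.5

AM = 214.5


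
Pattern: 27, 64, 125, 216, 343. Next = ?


Pattern: perfect cubes: n³
Terms: 27, 64, 125, 216, 343
Next term = 512

Next term = 512


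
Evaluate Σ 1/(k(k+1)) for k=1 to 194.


1/(k(k+1)) = 1/k - 1/(k+1) (partial fractions)
Telescoping: Σ = 1 - 1/195 = 194/195

Sum = 194/195


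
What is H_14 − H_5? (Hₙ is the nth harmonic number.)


Σₖ₌6^14 1/k = 1/6 + 1/7 + 1/8 + 1/9 + 1/10 + 1/11 + 1/12 + 1/13 + 1/14
= 348911/360360
≈ 0.9682

Sum = 348911/360360 ≈ 0.9682


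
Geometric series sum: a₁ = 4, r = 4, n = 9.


Sₙ = 4×(4^9 - 1)/(4 - 1)
= 4×(262144 - 1)/3
= 4×262143/3
= 349524

S_9 = 349524


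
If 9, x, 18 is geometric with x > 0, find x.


GM = √(9×18) = √162 = 12.7279

GM = 12.7279


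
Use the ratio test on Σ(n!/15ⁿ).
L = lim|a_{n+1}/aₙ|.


aₙ = n!/15^n
a_{n+1}/aₙ = (n+1)!/15^(n+1) × 15^n/n!
= (n+1)/15
L = lim(n→∞) (n+1)/15 = ∞
L > 1 → series DIVERGES

Diverges (ratio test: L = ∞ > 1)


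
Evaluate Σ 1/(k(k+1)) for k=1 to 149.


1/(k(k+1)) = 1/k - 1/(k+1) (partial fractions)
Telescoping: Σ = 1 - 1/150 = 149/150

Sum = 149/150


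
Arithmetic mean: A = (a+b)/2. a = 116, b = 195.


AM = (116 + 195)/2 = 311/2 = 155.5

AM = 155.5


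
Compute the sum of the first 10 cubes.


n(n+1)/2 = 10×11/2 = 55
Σk³ = 55² = 3025

Σk³ = 3025


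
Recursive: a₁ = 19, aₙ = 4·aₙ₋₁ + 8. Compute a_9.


Computing step by step:
a_1 = 19
a_2 = 84
a_3 = 344
a_4 = 1384
a_5 = 5544
a_6 = 22184
a_7 = 88744
a_8 = 354984
a_9 = 1419944


a_9 = 1419944


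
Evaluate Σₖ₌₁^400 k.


n(n+1)/2 = 400×401/2 = 160400/2 = 80200

Σk = 80200


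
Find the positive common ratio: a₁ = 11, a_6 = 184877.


r^(n-1) = aₙ/a₁
r^5 = 184877/11 = 16807
r = 16807^(1/5)
= 7

r = 7


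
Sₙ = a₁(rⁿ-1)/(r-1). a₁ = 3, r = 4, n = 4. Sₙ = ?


Sₙ = 3×(4^4 - 1)/(4 - 1)
= 3×(256 - 1)/3
= 3×255/3
= 255

S_4 = 255


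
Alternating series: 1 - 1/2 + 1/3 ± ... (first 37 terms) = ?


S = 1 - 1/2 + 1/3 - 1/4 + 1/5 - 1/6 + 1/7 - 1/8 ± ...
= 0.7065
(Full series converges to +ln(2) ≈ +0.6931)

S_37 = 0.7065


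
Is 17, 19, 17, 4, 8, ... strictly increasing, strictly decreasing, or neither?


Differences: 2, -2, -13, 4
Difference at position 1 is +2 (> 0) but position 2 is -2 (< 0) — sequence both rises and falls
→ NOT monotonic

Not monotonic


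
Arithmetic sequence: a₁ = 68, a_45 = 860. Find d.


d = (aₙ - a₁)/(n-1)
= (860 - 68)/(45-1)
= 792/44 = 18

d = 18


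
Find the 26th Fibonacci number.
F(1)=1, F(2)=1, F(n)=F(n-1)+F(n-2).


Fibonacci sequence: 1, 1, 2, 3, 5, 8, 13, 21, 34, 55, 89, ...
F(26) = 121393

F(26) = 121393


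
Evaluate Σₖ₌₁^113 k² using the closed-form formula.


n = 113
n(n+1)(2n+1)/6 = 113×114×227/6
= 2924214/6 = 487369

Σk² = 487369


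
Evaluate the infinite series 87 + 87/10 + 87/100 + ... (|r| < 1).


S∞ = a₁/(1-r) = 87/(1 - 1/10)
= 87/(9/10)
= 290/3

S∞ = 290/3


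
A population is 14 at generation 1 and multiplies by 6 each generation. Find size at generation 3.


aₙ = a₁·r^(n-1)
= 14×6^2
= 14×36
= 504

a_3 = 504


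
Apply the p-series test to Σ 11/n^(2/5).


p-series test: Σ c/n^p converges if p > 1, diverges if p ≤ 1 (constant c > 0 doesn't affect convergence).
p = 2/5
2/5 ≤ 1 → DIVERGES

Diverges (p = 2/5 ≤ 1)


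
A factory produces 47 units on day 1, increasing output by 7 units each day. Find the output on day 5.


aₙ = a₁ + (n-1)d
= 47 + (5-1)×7
= 47 + 28
= 75

a_5 = 75


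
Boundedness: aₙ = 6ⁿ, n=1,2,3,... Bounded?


aₙ = 6ⁿ → as n→∞, aₙ→∞ (since base 6 > 1)
No finite upper bound exists
The sequence is UNBOUNDED

Unbounded (aₙ → ∞ as n → ∞)


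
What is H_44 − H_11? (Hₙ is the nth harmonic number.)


Σₖ₌12^44 1/k = 1/12 + 1/13 + 1/14 + ... + 1/44
= 12743276167649195929/9419588158802421600
≈ 1.3528

Sum = 12743276167649195929/9419588158802421600 ≈ 1.3528
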